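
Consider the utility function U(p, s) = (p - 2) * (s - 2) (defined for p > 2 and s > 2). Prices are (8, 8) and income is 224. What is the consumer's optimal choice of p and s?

MU_p = (s−2), MU_s = (p−2).
MRS = (s−2)/(p−2).
Tangency: set MRS = p_p/p_s = 8/8 = 1.
So (s − 2)/(p − 2) = 1, i.e. (s − 2) = (p − 2).
Rewrite the budget in excess-of-subsistence terms: 8·(p − 2) + 8·(s − 2) = 224 − 8·2 − 8·2 = 192.
Substituting, 16·(p − 2) = 192, so p − 2 = 12 and p* = 14.
Then s − 2 = 12, so s* = 14.

p* = 14, s* = 14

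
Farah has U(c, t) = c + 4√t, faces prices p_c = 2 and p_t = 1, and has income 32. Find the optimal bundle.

MU_c = 1, MU_t = 4/(2√t).
MRS = 1 ÷ (4/(2√t)).
Tangency: set MRS = p_c/p_t = 2/1 = 2.
MRS depends only on t: 0.5·√t = 2 ⇒ √t = 2/0.5 = 4 ⇒ t* = 16.
From the budget, 2·c = 32 − 1·16 = 16, so c* = 8.

c* = 8, t* = 16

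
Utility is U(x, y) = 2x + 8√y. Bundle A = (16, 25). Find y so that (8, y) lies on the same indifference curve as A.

y = 49

U(16, 25) = 72.
Set U(8, y) = 72 and solve.
With x = 8: 8√y = 72 − 2·8 = 56, so √y = 7 and y = 49.
Check: U(8, 49) = 72.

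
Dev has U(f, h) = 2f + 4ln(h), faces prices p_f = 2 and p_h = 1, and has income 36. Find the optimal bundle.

MU_f = 2, MU_h = 4/h.
MRS = 2 ÷ (4/h).
Tangency: set MRS = p_f/p_h = 2/1 = 2.
MRS depends only on h: 0.5·h = 2 ⇒ h* = 2/0.5 = 4.
From the budget, 2·f = 36 − 1·4 = 32, so f* = 16.

f* = 16, h* = 4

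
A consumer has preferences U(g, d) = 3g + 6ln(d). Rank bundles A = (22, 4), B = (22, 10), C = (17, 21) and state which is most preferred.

Evaluate utility at each bundle:
U(A) = 74.318.
U(B) = 79.816.
U(C) = 69.267.
Highest utility is B, so B ≻ A ≻ C.

Bundle B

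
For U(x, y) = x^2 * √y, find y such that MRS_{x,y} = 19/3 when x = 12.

y = 19

MU_x = 2·x·√y and MU_y = 0.5·x^2·y^(-0.5).
MRS = MU_x/MU_y = (4)·y/x.
Substitute x = 12: MRS = y/3. Setting y/3 = 19/3 gives y = (19/3)·3 = 19.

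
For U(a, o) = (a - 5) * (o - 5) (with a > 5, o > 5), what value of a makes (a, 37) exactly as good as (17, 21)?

U(17, 21) = 192.
Set U(a, 37) = 192 and solve.
With o = 37: (37 − 5) = 32, so (a − 5) = 192/32 = 6.
So a = 5 + 6 = 11.
Check: U(11, 37) = 192.

a = 11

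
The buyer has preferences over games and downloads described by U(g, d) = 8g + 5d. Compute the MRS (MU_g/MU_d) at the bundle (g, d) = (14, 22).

MRS = 1.6

MU_g = 8, MU_d = 5, so MRS = 8/5 = 1.6 at every bundle.
At (14, 22): MRS = 1.6.
So at (14, 22) the consumer would give up 1.6 units of d for one more unit of g.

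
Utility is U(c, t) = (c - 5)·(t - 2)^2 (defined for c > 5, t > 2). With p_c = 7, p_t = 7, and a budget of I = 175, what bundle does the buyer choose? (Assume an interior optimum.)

MU_c = (t−2)^2, MU_t = 2·(c−5)·(t−2).
MRS = (1/2)·(t−2)/(c−5).
Tangency: set MRS = p_c/p_t = 7/7 = 1.
So (1/2)·(t − 2)/(c − 5) = 1, i.e. (t − 2) = 2·(c − 5).
Rewrite the budget in excess-of-subsistence terms: 7·(c − 5) + 7·(t − 2) = 175 − 7·5 − 7·2 = 126.
Substituting, 21·(c − 5) = 126, so c − 5 = 6 and c* = 11.
Then t − 2 = 2·6 = 12, so t* = 14.

c* = 11, t* = 14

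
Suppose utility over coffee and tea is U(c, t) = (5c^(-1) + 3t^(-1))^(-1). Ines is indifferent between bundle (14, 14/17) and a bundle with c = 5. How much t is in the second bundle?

t = 1

U depends on (c, t) only through S = 5c^(-1) + 3t^(-1), so equal utility means equal S. At (14, 14/17): S = 4.
With c = 5: 5·5^(-1) = 1, so 3t^(-1) = 4 − 1 = 3, i.e. t^(-1) = 1.
Hence t = 1/1 = 1.
Check: U(5, 1) = 0.25.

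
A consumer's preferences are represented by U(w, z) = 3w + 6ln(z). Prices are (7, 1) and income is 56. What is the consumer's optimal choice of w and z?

MU_w = 3, MU_z = 6/z.
MRS = 3 ÷ (6/z).
Tangency: set MRS = p_w/p_z = 7/1 = 7.
MRS depends only on z: 0.5·z = 7 ⇒ z* = 7/0.5 = 14.
From the budget, 7·w = 56 − 1·14 = 42, so w* = 6.

w* = 6, z* = 14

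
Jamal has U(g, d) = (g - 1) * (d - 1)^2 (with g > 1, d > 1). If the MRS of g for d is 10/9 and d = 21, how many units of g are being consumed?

MU_g = (d−1)^2, MU_d = 2·(g−1)·(d−1).
MRS = (1/2)·(d−1)/(g−1).
Substitute d = 21: MRS = 10/(g − 1). Setting this equal to 10/9 gives g − 1 = 10/(10/9) = 9, so g = 10.

g = 10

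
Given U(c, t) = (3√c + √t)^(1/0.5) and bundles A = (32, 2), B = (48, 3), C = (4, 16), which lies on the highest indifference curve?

Bundle B

Evaluate utility at each bundle:
U(A) = 338.000.
U(B) = 507.000.
U(C) = 100.000.
Highest utility is B, so B ≻ A ≻ C.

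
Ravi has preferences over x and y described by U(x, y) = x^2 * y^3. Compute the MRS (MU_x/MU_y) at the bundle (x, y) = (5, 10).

MU_x = 2·x·y^3 and MU_y = 3·x^2·y^2.
MRS = MU_x/MU_y = (2/3)·y/x.
At (5, 10): MRS = 4/3.
That is, one extra unit of x is worth 4/3 units of y at the margin.

MRS = 4/3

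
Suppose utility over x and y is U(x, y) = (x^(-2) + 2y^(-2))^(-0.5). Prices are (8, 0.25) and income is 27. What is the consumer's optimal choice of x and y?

For CES with ρ = -2, MRS = (1/2)·(y/x)^3.
Tangency: set MRS = p_x/p_y = 8/0.25 = 32.
So (y/x)^3 = 64; taking the cube root, y/x = 4, i.e. y = 4·x.
Substitute into the budget 8·x + 0.25·y = 27: 9·x = 27, so x* = 3 and y* = 4·3 = 12.

x* = 3, y* = 12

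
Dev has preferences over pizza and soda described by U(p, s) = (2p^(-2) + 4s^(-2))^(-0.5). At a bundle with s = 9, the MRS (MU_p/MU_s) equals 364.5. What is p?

For CES with ρ = -2, MRS = (2/4)·(s/p)^3.
Setting (2/4)·(9/p)^3 = 364.5 gives (9/p)^3 = 729, so 9/p = 9 and p = 1.

p = 1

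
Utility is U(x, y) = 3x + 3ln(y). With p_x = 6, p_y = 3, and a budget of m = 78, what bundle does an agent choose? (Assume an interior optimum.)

MU_x = 3, MU_y = 3/y.
MRS = 3 ÷ (3/y).
Tangency: set MRS = p_x/p_y = 6/3 = 2.
MRS depends only on y: y = 2 ⇒ y* = 2.
From the budget, 6·x = 78 − 3·2 = 72, so x* = 12.

x* = 12, y* = 2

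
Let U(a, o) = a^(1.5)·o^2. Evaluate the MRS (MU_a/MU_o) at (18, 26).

MRS = 13/12

MU_a = 1.5·√a·o^2 and MU_o = 2·a^(1.5)·o.
MRS = MU_a/MU_o = (0.75)·o/a.
At (18, 26): MRS = 13/12.
The indifference curve has slope −13/12 at this bundle.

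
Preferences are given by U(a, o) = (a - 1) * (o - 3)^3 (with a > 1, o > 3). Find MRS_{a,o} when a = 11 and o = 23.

MU_a = (o−3)^3, MU_o = 3·(a−1)·(o−3)^2.
MRS = (1/3)·(o−3)/(a−1).
At (11, 23): MRS = 2/3.
So at (11, 23) the consumer would give up 2/3 units of o for one more unit of a.

MRS = 2/3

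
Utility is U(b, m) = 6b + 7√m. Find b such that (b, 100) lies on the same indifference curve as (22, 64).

b = 59/3

U(22, 64) = 188.
Set U(b, 100) = 188 and solve.
With m = 100: √100 = 10, so 6b = 188 − 7·10 = 118 and b = 59/3.
Check: U(59/3, 100) = 188.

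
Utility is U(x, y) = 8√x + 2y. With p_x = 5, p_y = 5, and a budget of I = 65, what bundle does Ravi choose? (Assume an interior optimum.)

x* = 4, y* = 9

MU_x = 8/(2√x), MU_y = 2.
MRS = 8/(2√x) ÷ 2.
Tangency: set MRS = p_x/p_y = 5/5 = 1.
MRS depends only on x: 2/√x = 1 ⇒ √x = 2/1 = 2 ⇒ x* = 4.
From the budget, 5·y = 65 − 5·4 = 45, so y* = 9.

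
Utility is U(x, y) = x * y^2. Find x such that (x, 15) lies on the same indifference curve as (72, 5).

U(72, 5) = 1800.
Set U(x, 15) = 1800 and solve.
With y = 15: 15^2 = 225, so x = 1800/225 = 8.
Check: U(8, 15) = 1800.

x = 8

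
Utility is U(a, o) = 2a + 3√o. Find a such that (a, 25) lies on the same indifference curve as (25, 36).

U(25, 36) = 68.
Set U(a, 25) = 68 and solve.
With o = 25: √25 = 5, so 2a = 68 − 3·5 = 53 and a = 26.5.
Check: U(26.5, 25) = 68.

a = 26.5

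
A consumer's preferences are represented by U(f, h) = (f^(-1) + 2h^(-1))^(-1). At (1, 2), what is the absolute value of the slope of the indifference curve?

For CES with ρ = -1, MRS = (1/2)·(h/f)^2.
At (1, 2): MRS = 2.
That is, one extra unit of f is worth 2 units of h at the margin.

MRS = 2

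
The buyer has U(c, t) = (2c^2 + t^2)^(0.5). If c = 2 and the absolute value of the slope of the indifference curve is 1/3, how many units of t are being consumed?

For CES with ρ = 2, MRS = (2/1)·(t/c)^(-1).
Setting (2/1)·(t/2)^(-1) = 1/3 gives (t/2)^(-1) = 1/6, so t/2 = 6 and t = 12.

t = 12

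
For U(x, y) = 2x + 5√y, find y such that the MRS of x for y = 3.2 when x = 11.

y = 16

MU_x = 2, MU_y = 5/(2√y).
MRS = 2 ÷ (5/(2√y)).
MRS depends only on y: 0.8·√y = 3.2 ⇒ √y = 3.2/0.8 = 4 ⇒ y = 16.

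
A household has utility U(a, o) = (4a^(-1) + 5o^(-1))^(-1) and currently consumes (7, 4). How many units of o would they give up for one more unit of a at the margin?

MRS = 64/245

For CES with ρ = -1, MRS = (4/5)·(o/a)^2.
At (7, 4): MRS = 64/245.
The indifference curve has slope −64/245 at this bundle.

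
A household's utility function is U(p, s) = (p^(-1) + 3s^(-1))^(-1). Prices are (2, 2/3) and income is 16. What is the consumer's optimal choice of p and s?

p* = 4, s* = 12

For CES with ρ = -1, MRS = (1/3)·(s/p)^2.
Tangency: set MRS = p_p/p_s = 2/(2/3) = 3.
So (s/p)^2 = 9; taking the square root, s/p = 3, i.e. s = 3·p.
Substitute into the budget 2·p + (2/3)·s = 16: 4·p = 16, so p* = 4 and s* = 3·4 = 12.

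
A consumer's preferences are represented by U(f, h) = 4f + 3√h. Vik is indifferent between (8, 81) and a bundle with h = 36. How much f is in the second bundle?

U(8, 81) = 59.
Set U(f, 36) = 59 and solve.
With h = 36: √36 = 6, so 4f = 59 − 3·6 = 41 and f = 10.25.
Check: U(10.25, 36) = 59.

f = 10.25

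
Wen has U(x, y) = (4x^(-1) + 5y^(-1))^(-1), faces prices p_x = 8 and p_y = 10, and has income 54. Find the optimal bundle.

For CES with ρ = -1, MRS = (4/5)·(y/x)^2.
Tangency: set MRS = p_x/p_y = 8/10 = 0.8.
So (y/x)^2 = 1; taking the square root, y/x = 1, i.e. y = x.
Substitute into the budget 8·x + 10·y = 54: 18·x = 54, so x* = 3 and y* = 3.

x* = 3, y* = 3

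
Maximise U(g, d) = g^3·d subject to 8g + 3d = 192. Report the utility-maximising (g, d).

MU_g = 3·g^2·d and MU_d = g^3.
MRS = MU_g/MU_d = (3/1)·d/g.
Tangency: set MRS = p_g/p_d = 8/3.
So (3/1)·d/g = 8/3, i.e. d = (8/9)·g.
Substitute into the budget 8·g + 3·d = 192: (32/3)·g = 192, so g* = 18.
Then d* = (8/9)·18 = 16.

g* = 18, d* = 16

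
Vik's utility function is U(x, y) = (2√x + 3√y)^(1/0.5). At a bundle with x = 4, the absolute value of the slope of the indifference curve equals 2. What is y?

For CES with ρ = 0.5, MRS = (2/3)·√(y/x).
Setting (2/3)·√(y/4) = 2 gives √(y/4) = 3, so y/4 = 9 and y = 36.

y = 36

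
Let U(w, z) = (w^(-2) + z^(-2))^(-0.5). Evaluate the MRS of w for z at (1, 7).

MRS = 343

For CES with ρ = -2, MRS = (z/w)^3.
At (1, 7): MRS = 343.
That is, one extra unit of w is worth 343 units of z at the margin.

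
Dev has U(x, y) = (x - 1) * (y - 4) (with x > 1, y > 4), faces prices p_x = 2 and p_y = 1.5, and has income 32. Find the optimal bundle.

MU_x = (y−4), MU_y = (x−1).
MRS = (y−4)/(x−1).
Tangency: set MRS = p_x/p_y = 2/1.5 = 4/3.
So (y − 4)/(x − 1) = 4/3, i.e. (y − 4) = (4/3)·(x − 1).
Rewrite the budget in excess-of-subsistence terms: 2·(x − 1) + 1.5·(y − 4) = 32 − 2·1 − 1.5·4 = 24.
Substituting, 4·(x − 1) = 24, so x − 1 = 6 and x* = 7.
Then y − 4 = (4/3)·6 = 8, so y* = 12.

x* = 7, y* = 12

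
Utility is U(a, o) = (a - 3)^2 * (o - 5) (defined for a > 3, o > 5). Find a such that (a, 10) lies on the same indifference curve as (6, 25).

U(6, 25) = 180.
Set U(a, 10) = 180 and solve.
With o = 10: (10 − 5) = 5, so (a − 3)^2 = 180/5 = 36.
Taking the square root (with a > 3): a − 3 = 6, so a = 9.
Check: U(9, 10) = 180.

a = 9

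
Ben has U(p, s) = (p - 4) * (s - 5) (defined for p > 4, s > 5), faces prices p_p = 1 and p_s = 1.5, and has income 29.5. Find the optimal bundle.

MU_p = (s−5), MU_s = (p−4).
MRS = (s−5)/(p−4).
Tangency: set MRS = p_p/p_s = 1/1.5 = 2/3.
So (s − 5)/(p − 4) = 2/3, i.e. (s − 5) = (2/3)·(p − 4).
Rewrite the budget in excess-of-subsistence terms: 1·(p − 4) + 1.5·(s − 5) = 29.5 − 1·4 − 1.5·5 = 18.
Substituting, 2·(p − 4) = 18, so p − 4 = 9 and p* = 13.
Then s − 5 = (2/3)·9 = 6, so s* = 11.

p* = 13, s* = 11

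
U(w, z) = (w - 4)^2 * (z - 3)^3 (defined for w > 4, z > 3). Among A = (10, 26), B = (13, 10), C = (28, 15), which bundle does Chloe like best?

Evaluate utility at each bundle:
U(A) = 438012.
U(B) = 27783.
U(C) = 995328.
Highest utility is C, so C ≻ A ≻ B.

Bundle C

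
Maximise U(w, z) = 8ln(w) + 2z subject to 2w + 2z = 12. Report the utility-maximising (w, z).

MU_w = 8/w, MU_z = 2.
MRS = 8/w ÷ 2.
Tangency: set MRS = p_w/p_z = 2/2 = 1.
MRS depends only on w: 4/w = 1 ⇒ w* = 4/1 = 4.
From the budget, 2·z = 12 − 2·4 = 4, so z* = 2.

w* = 4, z* = 2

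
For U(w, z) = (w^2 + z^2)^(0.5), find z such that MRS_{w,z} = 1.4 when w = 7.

For CES with ρ = 2, MRS = (z/w)^(-1).
Setting (z/7)^(-1) = 1.4 gives z/7 = 5/7 and z = 5.

z = 5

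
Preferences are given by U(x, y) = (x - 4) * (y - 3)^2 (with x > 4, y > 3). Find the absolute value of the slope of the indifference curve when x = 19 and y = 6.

MU_x = (y−3)^2, MU_y = 2·(x−4)·(y−3).
MRS = (1/2)·(y−3)/(x−4).
At (19, 6): MRS = 0.1.
The indifference curve has slope −0.1 at this bundle.

MRS = 0.1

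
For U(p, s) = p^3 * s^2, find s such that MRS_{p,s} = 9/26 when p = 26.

MU_p = 3·p^2·s^2 and MU_s = 2·p^3·s.
MRS = MU_p/MU_s = (3/2)·s/p.
Substitute p = 26: MRS = s/(52/3). Setting s/(52/3) = 9/26 gives s = (9/26)·(52/3) = 6.

s = 6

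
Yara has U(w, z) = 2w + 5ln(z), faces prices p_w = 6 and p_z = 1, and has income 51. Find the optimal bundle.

w* = 6, z* = 15

MU_w = 2, MU_z = 5/z.
MRS = 2 ÷ (5/z).
Tangency: set MRS = p_w/p_z = 6/1 = 6.
MRS depends only on z: 0.4·z = 6 ⇒ z* = 6/0.4 = 15.
From the budget, 6·w = 51 − 1·15 = 36, so w* = 6.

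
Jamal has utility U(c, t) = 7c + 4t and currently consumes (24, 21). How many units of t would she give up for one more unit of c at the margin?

MU_c = 7, MU_t = 4, so MRS = 7/4 = 1.75 at every bundle.
At (24, 21): MRS = 1.75.
So at (24, 21) the consumer would give up 1.75 units of t for one more unit of c.

MRS = 1.75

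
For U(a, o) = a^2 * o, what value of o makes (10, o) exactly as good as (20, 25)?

U(20, 25) = 10000.
Set U(10, o) = 10000 and solve.
With a = 10: 10^2 = 100, so o = 10000/100 = 100.
Check: U(10, 100) = 10000.

o = 100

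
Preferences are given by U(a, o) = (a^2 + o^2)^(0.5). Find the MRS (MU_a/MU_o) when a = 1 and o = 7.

For CES with ρ = 2, MRS = (o/a)^(-1).
At (1, 7): MRS = 1/7.
That is, one extra unit of a is worth 1/7 units of o at the margin.

MRS = 1/7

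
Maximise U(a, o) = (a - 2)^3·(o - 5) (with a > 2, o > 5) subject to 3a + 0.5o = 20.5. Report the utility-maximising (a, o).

a* = 5, o* = 11

MU_a = 3·(a−2)^2·(o−5), MU_o = (a−2)^3.
MRS = (3/1)·(o−5)/(a−2).
Tangency: set MRS = p_a/p_o = 3/0.5 = 6.
So (3/1)·(o − 5)/(a − 2) = 6, i.e. (o − 5) = 2·(a − 2).
Rewrite the budget in excess-of-subsistence terms: 3·(a − 2) + 0.5·(o − 5) = 20.5 − 3·2 − 0.5·5 = 12.
Substituting, 4·(a − 2) = 12, so a − 2 = 3 and a* = 5.
Then o − 5 = 2·3 = 6, so o* = 11.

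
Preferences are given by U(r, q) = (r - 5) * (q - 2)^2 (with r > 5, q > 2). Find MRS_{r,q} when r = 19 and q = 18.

MU_r = (q−2)^2, MU_q = 2·(r−5)·(q−2).
MRS = (1/2)·(q−2)/(r−5).
At (19, 18): MRS = 4/7.
The indifference curve has slope −4/7 at this bundle.

MRS = 4/7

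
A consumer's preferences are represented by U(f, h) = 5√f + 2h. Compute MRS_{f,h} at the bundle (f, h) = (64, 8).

MRS = 5/32

MU_f = 5/(2√f), MU_h = 2.
MRS = 5/(2√f) ÷ 2.
At (64, 8): MRS = 5/32.
The indifference curve has slope −5/32 at this bundle.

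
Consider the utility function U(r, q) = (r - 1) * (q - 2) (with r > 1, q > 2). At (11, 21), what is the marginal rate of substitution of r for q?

MRS = 1.9

MU_r = (q−2), MU_q = (r−1).
MRS = (q−2)/(r−1).
At (11, 21): MRS = 1.9.
The indifference curve has slope −1.9 at this bundle.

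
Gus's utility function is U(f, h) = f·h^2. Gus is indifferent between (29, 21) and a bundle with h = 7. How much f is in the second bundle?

U(29, 21) = 12789.
Set U(f, 7) = 12789 and solve.
With h = 7: 7^2 = 49, so f = 12789/49 = 261.
Check: U(261, 7) = 12789.

f = 261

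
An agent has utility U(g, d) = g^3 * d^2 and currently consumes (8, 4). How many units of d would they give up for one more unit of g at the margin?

MRS = 0.75

MU_g = 3·g^2·d^2 and MU_d = 2·g^3·d.
MRS = MU_g/MU_d = (3/2)·d/g.
At (8, 4): MRS = 0.75.
That is, one extra unit of g is worth 0.75 units of d at the margin.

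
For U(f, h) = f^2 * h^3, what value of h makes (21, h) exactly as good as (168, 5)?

h = 20

U(168, 5) = 3528000.
Set U(21, h) = 3528000 and solve.
With f = 21: 21^2 = 441, so h^3 = 3528000/441 = 8000; taking the cube root, h = 20.
Check: U(21, 20) = 3528000.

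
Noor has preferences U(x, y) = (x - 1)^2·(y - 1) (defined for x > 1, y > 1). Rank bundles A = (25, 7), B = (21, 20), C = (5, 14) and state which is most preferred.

Bundle B

Evaluate utility at each bundle:
U(A) = 3456.
U(B) = 7600.
U(C) = 208.
Highest utility is B, so B ≻ A ≻ C.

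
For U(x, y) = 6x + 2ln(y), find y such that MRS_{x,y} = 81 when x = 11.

y = 27

MU_x = 6, MU_y = 2/y.
MRS = 6 ÷ (2/y).
MRS depends only on y: 3·y = 81 ⇒ y = 81/3 = 27.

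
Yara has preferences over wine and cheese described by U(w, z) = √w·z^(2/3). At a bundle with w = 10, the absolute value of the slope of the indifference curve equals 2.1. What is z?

z = 28

MU_w = 0.5·w^(-0.5)·z^(2/3) and MU_z = 2/3·√w·z^(-1/3).
MRS = MU_w/MU_z = (0.75)·z/w.
Substitute w = 10: MRS = z/(40/3). Setting z/(40/3) = 2.1 gives z = 2.1·(40/3) = 28.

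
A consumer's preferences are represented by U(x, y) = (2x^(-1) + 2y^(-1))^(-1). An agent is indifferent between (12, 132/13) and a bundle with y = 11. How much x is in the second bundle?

x = 11

U depends on (x, y) only through S = 2x^(-1) + 2y^(-1), so equal utility means equal S. At (12, 132/13): S = 4/11.
With y = 11: 2·11^(-1) = 2/11, so 2x^(-1) = 4/11 − 2/11 = 2/11, i.e. x^(-1) = 1/11.
Hence x = 1/(1/11) = 11.
Check: U(11, 11) = 2.75.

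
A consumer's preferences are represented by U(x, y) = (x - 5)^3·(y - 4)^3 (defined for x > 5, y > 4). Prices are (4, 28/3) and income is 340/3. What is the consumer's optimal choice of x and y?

MU_x = 3·(x−5)^2·(y−4)^3, MU_y = 3·(x−5)^3·(y−4)^2.
MRS = (y−4)/(x−5).
Tangency: set MRS = p_x/p_y = 4/(28/3) = 3/7.
So (y − 4)/(x − 5) = 3/7, i.e. (y − 4) = (3/7)·(x − 5).
Rewrite the budget in excess-of-subsistence terms: 4·(x − 5) + (28/3)·(y − 4) = 340/3 − 4·5 − (28/3)·4 = 56.
Substituting, 8·(x − 5) = 56, so x − 5 = 7 and x* = 12.
Then y − 4 = (3/7)·7 = 3, so y* = 7.

x* = 12, y* = 7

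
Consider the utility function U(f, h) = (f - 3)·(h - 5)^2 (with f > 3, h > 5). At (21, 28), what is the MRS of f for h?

MU_f = (h−5)^2, MU_h = 2·(f−3)·(h−5).
MRS = (1/2)·(h−5)/(f−3).
At (21, 28): MRS = 23/36.
So at (21, 28) the consumer would give up 23/36 units of h for one more unit of f.

MRS = 23/36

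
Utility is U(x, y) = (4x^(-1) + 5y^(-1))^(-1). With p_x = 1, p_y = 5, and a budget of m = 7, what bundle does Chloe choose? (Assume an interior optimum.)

x* = 2, y* = 1

For CES with ρ = -1, MRS = (4/5)·(y/x)^2.
Tangency: set MRS = p_x/p_y = 1/5 = 0.2.
So (y/x)^2 = 0.25; taking the square root, y/x = 0.5, i.e. y = 0.5·x.
Substitute into the budget 1·x + 5·y = 7: 3.5·x = 7, so x* = 2 and y* = 0.5·2 = 1.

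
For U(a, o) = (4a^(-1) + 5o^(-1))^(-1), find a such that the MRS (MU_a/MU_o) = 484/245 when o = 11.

For CES with ρ = -1, MRS = (4/5)·(o/a)^2.
Setting (4/5)·(11/a)^2 = 484/245 gives (11/a)^2 = 121/49, so 11/a = 11/7 and a = 7.

a = 7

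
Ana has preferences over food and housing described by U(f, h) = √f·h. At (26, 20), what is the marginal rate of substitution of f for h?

MRS = 5/13

MU_f = 0.5·f^(-0.5)·h and MU_h = √f.
MRS = MU_f/MU_h = (0.5)·h/f.
At (26, 20): MRS = 5/13.
The indifference curve has slope −5/13 at this bundle.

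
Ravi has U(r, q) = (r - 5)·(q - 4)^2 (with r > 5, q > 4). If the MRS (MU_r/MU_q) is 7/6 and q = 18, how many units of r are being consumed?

r = 11

MU_r = (q−4)^2, MU_q = 2·(r−5)·(q−4).
MRS = (1/2)·(q−4)/(r−5).
Substitute q = 18: MRS = 7/(r − 5). Setting this equal to 7/6 gives r − 5 = 7/(7/6) = 6, so r = 11.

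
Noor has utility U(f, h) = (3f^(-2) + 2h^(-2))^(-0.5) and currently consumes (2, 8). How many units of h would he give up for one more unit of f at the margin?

For CES with ρ = -2, MRS = (3/2)·(h/f)^3.
At (2, 8): MRS = 96.
That is, one extra unit of f is worth 96 units of h at the margin.

MRS = 96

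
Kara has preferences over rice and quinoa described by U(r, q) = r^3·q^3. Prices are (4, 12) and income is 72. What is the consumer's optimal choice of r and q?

r* = 9, q* = 3

MU_r = 3·r^2·q^3 and MU_q = 3·r^3·q^2.
MRS = MU_r/MU_q = q/r.
Tangency: set MRS = p_r/p_q = 4/12 = 1/3.
So q/r = 1/3, i.e. q = (1/3)·r.
Substitute into the budget 4·r + 12·q = 72: 8·r = 72, so r* = 9.
Then q* = (1/3)·9 = 3.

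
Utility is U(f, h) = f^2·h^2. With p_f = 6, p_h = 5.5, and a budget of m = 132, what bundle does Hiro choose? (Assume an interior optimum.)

f* = 11, h* = 12

MU_f = 2·f·h^2 and MU_h = 2·f^2·h.
MRS = MU_f/MU_h = h/f.
Tangency: set MRS = p_f/p_h = 6/5.5 = 12/11.
So h/f = 12/11, i.e. h = (12/11)·f.
Substitute into the budget 6·f + 5.5·h = 132: 12·f = 132, so f* = 11.
Then h* = (12/11)·11 = 12.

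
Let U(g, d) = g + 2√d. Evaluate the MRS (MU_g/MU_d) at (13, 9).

MU_g = 1, MU_d = 2/(2√d).
MRS = 1 ÷ (2/(2√d)).
At (13, 9): MRS = 3.
So at (13, 9) the consumer would give up 3 units of d for one more unit of g.

MRS = 3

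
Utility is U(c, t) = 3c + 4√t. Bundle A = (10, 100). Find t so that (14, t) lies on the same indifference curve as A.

t = 49

U(10, 100) = 70.
Set U(14, t) = 70 and solve.
With c = 14: 4√t = 70 − 3·14 = 28, so √t = 7 and t = 49.
Check: U(14, 49) = 70.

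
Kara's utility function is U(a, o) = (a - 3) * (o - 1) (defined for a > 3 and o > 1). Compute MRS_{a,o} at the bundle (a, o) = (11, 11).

MU_a = (o−1), MU_o = (a−3).
MRS = (o−1)/(a−3).
At (11, 11): MRS = 1.25.
That is, one extra unit of a is worth 1.25 units of o at the margin.

MRS = 1.25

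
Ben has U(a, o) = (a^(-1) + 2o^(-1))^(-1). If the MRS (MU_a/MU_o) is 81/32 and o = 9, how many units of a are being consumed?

a = 4

For CES with ρ = -1, MRS = (1/2)·(o/a)^2.
Setting (1/2)·(9/a)^2 = 81/32 gives (9/a)^2 = 81/16, so 9/a = 2.25 and a = 4.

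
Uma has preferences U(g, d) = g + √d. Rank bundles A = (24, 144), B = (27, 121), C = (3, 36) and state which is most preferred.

Bundle B

Evaluate utility at each bundle:
U(A) = 36.000.
U(B) = 38.000.
U(C) = 9.000.
Highest utility is B, so B ≻ A ≻ C.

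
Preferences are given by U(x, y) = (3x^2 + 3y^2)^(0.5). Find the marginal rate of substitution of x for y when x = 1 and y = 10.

For CES with ρ = 2, MRS = (y/x)^(-1).
At (1, 10): MRS = 0.1.
That is, one extra unit of x is worth 0.1 units of y at the margin.

MRS = 0.1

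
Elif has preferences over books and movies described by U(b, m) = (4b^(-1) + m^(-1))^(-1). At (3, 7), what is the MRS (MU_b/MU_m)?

For CES with ρ = -1, MRS = (4/1)·(m/b)^2.
At (3, 7): MRS = 196/9.
So at (3, 7) the consumer would give up 196/9 units of m for one more unit of b.

MRS = 196/9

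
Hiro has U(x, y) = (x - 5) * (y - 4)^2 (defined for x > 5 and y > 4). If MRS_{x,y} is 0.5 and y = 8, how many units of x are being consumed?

MU_x = (y−4)^2, MU_y = 2·(x−5)·(y−4).
MRS = (1/2)·(y−4)/(x−5).
Substitute y = 8: MRS = 2/(x − 5). Setting this equal to 0.5 gives x − 5 = 2/0.5 = 4, so x = 9.

x = 9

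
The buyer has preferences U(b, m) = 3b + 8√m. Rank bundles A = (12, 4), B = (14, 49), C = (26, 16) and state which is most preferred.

Evaluate utility at each bundle:
U(A) = 52.000.
U(B) = 98.000.
U(C) = 110.000.
Highest utility is C, so C ≻ B ≻ A.

Bundle C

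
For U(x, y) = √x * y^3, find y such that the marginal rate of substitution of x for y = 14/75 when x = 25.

y = 28

MU_x = 0.5·x^(-0.5)·y^3 and MU_y = 3·√x·y^2.
MRS = MU_x/MU_y = (1/6)·y/x.
Substitute x = 25: MRS = y/150. Setting y/150 = 14/75 gives y = (14/75)·150 = 28.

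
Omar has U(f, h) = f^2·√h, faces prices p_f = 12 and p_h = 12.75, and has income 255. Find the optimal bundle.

MU_f = 2·f·√h and MU_h = 0.5·f^2·h^(-0.5).
MRS = MU_f/MU_h = (4)·h/f.
Tangency: set MRS = p_f/p_h = 12/12.75 = 16/17.
So (4)·h/f = 16/17, i.e. h = (4/17)·f.
Substitute into the budget 12·f + 12.75·h = 255: 15·f = 255, so f* = 17.
Then h* = (4/17)·17 = 4.

f* = 17, h* = 4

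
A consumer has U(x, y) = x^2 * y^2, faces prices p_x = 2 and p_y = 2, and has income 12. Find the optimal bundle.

x* = 3, y* = 3

MU_x = 2·x·y^2 and MU_y = 2·x^2·y.
MRS = MU_x/MU_y = y/x.
Tangency: set MRS = p_x/p_y = 2/2 = 1.
So y/x = 1, i.e. y = x.
Substitute into the budget 2·x + 2·y = 12: 4·x = 12, so x* = 3.
Then y* = 3.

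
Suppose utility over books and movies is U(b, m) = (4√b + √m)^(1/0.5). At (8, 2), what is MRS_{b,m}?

MRS = 2

For CES with ρ = 0.5, MRS = (4/1)·√(m/b).
At (8, 2): MRS = 2.
That is, one extra unit of b is worth 2 units of m at the margin.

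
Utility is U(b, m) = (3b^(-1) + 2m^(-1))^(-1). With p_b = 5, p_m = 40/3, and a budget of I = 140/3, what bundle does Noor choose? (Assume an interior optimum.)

For CES with ρ = -1, MRS = (3/2)·(m/b)^2.
Tangency: set MRS = p_b/p_m = 5/(40/3) = 0.375.
So (m/b)^2 = 0.25; taking the square root, m/b = 0.5, i.e. m = 0.5·b.
Substitute into the budget 5·b + (40/3)·m = 140/3: (35/3)·b = 140/3, so b* = 4 and m* = 0.5·4 = 2.

b* = 4, m* = 2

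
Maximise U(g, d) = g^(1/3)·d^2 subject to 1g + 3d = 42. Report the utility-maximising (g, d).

MU_g = 1/3·g^(-2/3)·d^2 and MU_d = 2·g^(1/3)·d.
MRS = MU_g/MU_d = (1/6)·d/g.
Tangency: set MRS = p_g/p_d = 1/3.
So (1/6)·d/g = 1/3, i.e. d = 2·g.
Substitute into the budget 1·g + 3·d = 42: 7·g = 42, so g* = 6.
Then d* = 2·6 = 12.

g* = 6, d* = 12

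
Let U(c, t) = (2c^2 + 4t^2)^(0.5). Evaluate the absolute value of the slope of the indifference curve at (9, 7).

For CES with ρ = 2, MRS = (2/4)·(t/c)^(-1).
At (9, 7): MRS = 9/14.
That is, one extra unit of c is worth 9/14 units of t at the margin.

MRS = 9/14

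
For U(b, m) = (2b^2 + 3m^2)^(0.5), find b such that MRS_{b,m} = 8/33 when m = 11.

b = 4

For CES with ρ = 2, MRS = (2/3)·(m/b)^(-1).
Setting (2/3)·(11/b)^(-1) = 8/33 gives (11/b)^(-1) = 4/11, so 11/b = 2.75 and b = 4.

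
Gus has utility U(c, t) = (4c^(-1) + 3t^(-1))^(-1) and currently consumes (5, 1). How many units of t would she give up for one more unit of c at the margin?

For CES with ρ = -1, MRS = (4/3)·(t/c)^2.
At (5, 1): MRS = 4/75.
So at (5, 1) the consumer would give up 4/75 units of t for one more unit of c.

MRS = 4/75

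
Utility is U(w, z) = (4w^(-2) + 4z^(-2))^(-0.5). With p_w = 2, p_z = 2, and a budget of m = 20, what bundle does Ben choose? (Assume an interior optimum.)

For CES with ρ = -2, MRS = (z/w)^3.
Tangency: set MRS = p_w/p_z = 2/2 = 1.
So (z/w)^3 = 1; taking the cube root, z/w = 1, i.e. z = w.
Substitute into the budget 2·w + 2·z = 20: 4·w = 20, so w* = 5 and z* = 5.

w* = 5, z* = 5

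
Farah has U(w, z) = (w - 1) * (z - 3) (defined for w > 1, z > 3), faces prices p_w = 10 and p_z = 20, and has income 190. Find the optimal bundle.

w* = 7, z* = 6

MU_w = (z−3), MU_z = (w−1).
MRS = (z−3)/(w−1).
Tangency: set MRS = p_w/p_z = 10/20 = 0.5.
So (z − 3)/(w − 1) = 0.5, i.e. (z − 3) = 0.5·(w − 1).
Rewrite the budget in excess-of-subsistence terms: 10·(w − 1) + 20·(z − 3) = 190 − 10·1 − 20·3 = 120.
Substituting, 20·(w − 1) = 120, so w − 1 = 6 and w* = 7.
Then z − 3 = 0.5·6 = 3, so z* = 6.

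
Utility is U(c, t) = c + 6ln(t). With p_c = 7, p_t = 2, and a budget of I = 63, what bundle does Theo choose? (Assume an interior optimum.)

c* = 3, t* = 21

MU_c = 1, MU_t = 6/t.
MRS = 1 ÷ (6/t).
Tangency: set MRS = p_c/p_t = 7/2 = 3.5.
MRS depends only on t: (1/6)·t = 3.5 ⇒ t* = 3.5/(1/6) = 21.
From the budget, 7·c = 63 − 2·21 = 21, so c* = 3.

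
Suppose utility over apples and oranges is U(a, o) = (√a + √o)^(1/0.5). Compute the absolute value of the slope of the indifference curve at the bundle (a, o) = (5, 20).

For CES with ρ = 0.5, MRS = √(o/a).
At (5, 20): MRS = 2.
So at (5, 20) the consumer would give up 2 units of o for one more unit of a.

MRS = 2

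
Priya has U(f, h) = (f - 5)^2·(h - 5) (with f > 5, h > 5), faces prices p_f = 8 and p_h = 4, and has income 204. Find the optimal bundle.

f* = 17, h* = 17

MU_f = 2·(f−5)·(h−5), MU_h = (f−5)^2.
MRS = (2/1)·(h−5)/(f−5).
Tangency: set MRS = p_f/p_h = 8/4 = 2.
So (2/1)·(h − 5)/(f − 5) = 2, i.e. (h − 5) = (f − 5).
Rewrite the budget in excess-of-subsistence terms: 8·(f − 5) + 4·(h − 5) = 204 − 8·5 − 4·5 = 144.
Substituting, 12·(f − 5) = 144, so f − 5 = 12 and f* = 17.
Then h − 5 = 12, so h* = 17.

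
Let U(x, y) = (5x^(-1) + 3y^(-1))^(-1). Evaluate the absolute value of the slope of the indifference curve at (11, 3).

For CES with ρ = -1, MRS = (5/3)·(y/x)^2.
At (11, 3): MRS = 15/121.
The indifference curve has slope −15/121 at this bundle.

MRS = 15/121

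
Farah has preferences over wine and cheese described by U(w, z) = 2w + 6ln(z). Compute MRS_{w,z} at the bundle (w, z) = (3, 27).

MRS = 9

MU_w = 2, MU_z = 6/z.
MRS = 2 ÷ (6/z).
At (3, 27): MRS = 9.
So at (3, 27) the consumer would give up 9 units of z for one more unit of w.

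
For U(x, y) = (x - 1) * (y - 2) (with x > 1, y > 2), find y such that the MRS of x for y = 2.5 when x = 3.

MU_x = (y−2), MU_y = (x−1).
MRS = (y−2)/(x−1).
Substitute x = 3: MRS = (y − 2)/2. Setting this equal to 2.5 gives y − 2 = 2.5·2 = 5, so y = 7.

y = 7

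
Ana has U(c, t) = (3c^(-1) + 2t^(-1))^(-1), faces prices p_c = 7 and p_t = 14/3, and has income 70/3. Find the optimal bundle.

c* = 2, t* = 2

For CES with ρ = -1, MRS = (3/2)·(t/c)^2.
Tangency: set MRS = p_c/p_t = 7/(14/3) = 1.5.
So (t/c)^2 = 1; taking the square root, t/c = 1, i.e. t = c.
Substitute into the budget 7·c + (14/3)·t = 70/3: (35/3)·c = 70/3, so c* = 2 and t* = 2.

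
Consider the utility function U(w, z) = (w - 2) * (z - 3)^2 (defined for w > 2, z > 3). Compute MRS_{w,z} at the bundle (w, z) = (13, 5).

MRS = 1/11

MU_w = (z−3)^2, MU_z = 2·(w−2)·(z−3).
MRS = (1/2)·(z−3)/(w−2).
At (13, 5): MRS = 1/11.
The indifference curve has slope −1/11 at this bundle.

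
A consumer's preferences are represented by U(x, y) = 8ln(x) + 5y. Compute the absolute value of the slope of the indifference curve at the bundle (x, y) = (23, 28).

MRS = 8/115

MU_x = 8/x, MU_y = 5.
MRS = 8/x ÷ 5.
At (23, 28): MRS = 8/115.
The indifference curve has slope −8/115 at this bundle.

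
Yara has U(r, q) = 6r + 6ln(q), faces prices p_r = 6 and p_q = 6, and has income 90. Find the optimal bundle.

MU_r = 6, MU_q = 6/q.
MRS = 6 ÷ (6/q).
Tangency: set MRS = p_r/p_q = 6/6 = 1.
MRS depends only on q: q = 1 ⇒ q* = 1.
From the budget, 6·r = 90 − 6·1 = 84, so r* = 14.

r* = 14, q* = 1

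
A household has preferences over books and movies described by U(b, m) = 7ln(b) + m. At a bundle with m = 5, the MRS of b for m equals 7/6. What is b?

b = 6

MU_b = 7/b, MU_m = 1.
MRS = 7/b ÷ 1.
MRS depends only on b: 7/b = 7/6 ⇒ b = 7/(7/6) = 6.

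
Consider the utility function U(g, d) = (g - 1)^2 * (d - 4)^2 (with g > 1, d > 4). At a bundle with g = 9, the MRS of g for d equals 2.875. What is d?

MU_g = 2·(g−1)·(d−4)^2, MU_d = 2·(g−1)^2·(d−4).
MRS = (d−4)/(g−1).
Substitute g = 9: MRS = (d − 4)/8. Setting this equal to 2.875 gives d − 4 = 2.875·8 = 23, so d = 27.

d = 27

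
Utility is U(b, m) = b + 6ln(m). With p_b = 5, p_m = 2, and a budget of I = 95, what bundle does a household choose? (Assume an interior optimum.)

b* = 13, m* = 15

MU_b = 1, MU_m = 6/m.
MRS = 1 ÷ (6/m).
Tangency: set MRS = p_b/p_m = 5/2 = 2.5.
MRS depends only on m: (1/6)·m = 2.5 ⇒ m* = 2.5/(1/6) = 15.
From the budget, 5·b = 95 − 2·15 = 65, so b* = 13.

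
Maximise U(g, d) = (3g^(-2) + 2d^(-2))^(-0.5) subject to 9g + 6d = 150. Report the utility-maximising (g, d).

For CES with ρ = -2, MRS = (3/2)·(d/g)^3.
Tangency: set MRS = p_g/p_d = 9/6 = 1.5.
So (d/g)^3 = 1; taking the cube root, d/g = 1, i.e. d = g.
Substitute into the budget 9·g + 6·d = 150: 15·g = 150, so g* = 10 and d* = 10.

g* = 10, d* = 10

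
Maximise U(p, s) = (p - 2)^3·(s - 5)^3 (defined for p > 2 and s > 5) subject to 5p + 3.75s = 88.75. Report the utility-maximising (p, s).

p* = 8, s* = 13

MU_p = 3·(p−2)^2·(s−5)^3, MU_s = 3·(p−2)^3·(s−5)^2.
MRS = (s−5)/(p−2).
Tangency: set MRS = p_p/p_s = 5/3.75 = 4/3.
So (s − 5)/(p − 2) = 4/3, i.e. (s − 5) = (4/3)·(p − 2).
Rewrite the budget in excess-of-subsistence terms: 5·(p − 2) + 3.75·(s − 5) = 88.75 − 5·2 − 3.75·5 = 60.
Substituting, 10·(p − 2) = 60, so p − 2 = 6 and p* = 8.
Then s − 5 = (4/3)·6 = 8, so s* = 13.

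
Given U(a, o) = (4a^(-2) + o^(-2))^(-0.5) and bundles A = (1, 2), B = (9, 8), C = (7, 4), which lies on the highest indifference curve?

Bundle B

Evaluate utility at each bundle:
U(A) = 0.485.
U(B) = 3.922.
U(C) = 2.634.
Highest utility is B, so B ≻ C ≻ A.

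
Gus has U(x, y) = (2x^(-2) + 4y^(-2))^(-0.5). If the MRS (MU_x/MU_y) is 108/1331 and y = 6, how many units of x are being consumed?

For CES with ρ = -2, MRS = (2/4)·(y/x)^3.
Setting (2/4)·(6/x)^3 = 108/1331 gives (6/x)^3 = 216/1331, so 6/x = 6/11 and x = 11.

x = 11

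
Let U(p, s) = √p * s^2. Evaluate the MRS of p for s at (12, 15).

MU_p = 0.5·p^(-0.5)·s^2 and MU_s = 2·√p·s.
MRS = MU_p/MU_s = (0.25)·s/p.
At (12, 15): MRS = 5/16.
That is, one extra unit of p is worth 5/16 units of s at the margin.

MRS = 5/16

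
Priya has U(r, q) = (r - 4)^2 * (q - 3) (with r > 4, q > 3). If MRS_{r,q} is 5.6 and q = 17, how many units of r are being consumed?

MU_r = 2·(r−4)·(q−3), MU_q = (r−4)^2.
MRS = (2/1)·(q−3)/(r−4).
Substitute q = 17: MRS = 28/(r − 4). Setting this equal to 5.6 gives r − 4 = 28/5.6 = 5, so r = 9.

r = 9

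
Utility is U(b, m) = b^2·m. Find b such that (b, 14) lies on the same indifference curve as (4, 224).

b = 16

U(4, 224) = 3584.
Set U(b, 14) = 3584 and solve.
With m = 14: b^2 = 3584/14 = 256; taking the square root, b = 16.
Check: U(16, 14) = 3584.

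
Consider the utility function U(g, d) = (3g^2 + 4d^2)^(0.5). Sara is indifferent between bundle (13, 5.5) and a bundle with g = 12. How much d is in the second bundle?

U depends on (g, d) only through S = 3g^2 + 4d^2, so equal utility means equal S. At (13, 5.5): S = 628.
With g = 12: 3·12^2 = 432, so 4d^2 = 628 − 432 = 196, i.e. d^2 = 49.
Hence d = √49 = 7.
Check: U(12, 7) = 25.0599.

d = 7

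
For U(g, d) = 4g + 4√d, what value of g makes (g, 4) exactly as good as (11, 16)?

g = 13

U(11, 16) = 60.
Set U(g, 4) = 60 and solve.
With d = 4: √4 = 2, so 4g = 60 − 4·2 = 52 and g = 13.
Check: U(13, 4) = 60.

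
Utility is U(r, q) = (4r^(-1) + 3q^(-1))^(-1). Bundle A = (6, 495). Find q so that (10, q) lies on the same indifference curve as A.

q = 11

U depends on (r, q) only through S = 4r^(-1) + 3q^(-1), so equal utility means equal S. At (6, 495): S = 37/55.
With r = 10: 4·10^(-1) = 0.4, so 3q^(-1) = 37/55 − 0.4 = 3/11, i.e. q^(-1) = 1/11.
Hence q = 1/(1/11) = 11.
Check: U(10, 11) = 1.4865.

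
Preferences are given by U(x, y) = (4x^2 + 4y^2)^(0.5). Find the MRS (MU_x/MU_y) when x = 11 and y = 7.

MRS = 11/7

For CES with ρ = 2, MRS = (y/x)^(-1).
At (11, 7): MRS = 11/7.
The indifference curve has slope −11/7 at this bundle.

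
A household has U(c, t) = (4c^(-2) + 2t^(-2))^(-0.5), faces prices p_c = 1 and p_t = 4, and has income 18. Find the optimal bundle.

c* = 6, t* = 3

For CES with ρ = -2, MRS = (4/2)·(t/c)^3.
Tangency: set MRS = p_c/p_t = 1/4 = 0.25.
So (t/c)^3 = 0.125; taking the cube root, t/c = 0.5, i.e. t = 0.5·c.
Substitute into the budget 1·c + 4·t = 18: 3·c = 18, so c* = 6 and t* = 0.5·6 = 3.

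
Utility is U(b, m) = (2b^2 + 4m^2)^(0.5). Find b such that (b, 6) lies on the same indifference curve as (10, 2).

b = 6

U depends on (b, m) only through S = 2b^2 + 4m^2, so equal utility means equal S. At (10, 2): S = 216.
With m = 6: 4·6^2 = 144, so 2b^2 = 216 − 144 = 72, i.e. b^2 = 36.
Hence b = √36 = 6.
Check: U(6, 6) = 14.6969.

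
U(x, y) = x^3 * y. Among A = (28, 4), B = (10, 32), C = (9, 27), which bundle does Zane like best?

Bundle A

Evaluate utility at each bundle:
U(A) = 87808.
U(B) = 32000.
U(C) = 19683.
Highest utility is A, so A ≻ B ≻ C.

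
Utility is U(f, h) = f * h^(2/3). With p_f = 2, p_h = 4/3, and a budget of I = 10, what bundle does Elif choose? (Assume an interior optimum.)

f* = 3, h* = 3

MU_f = h^(2/3) and MU_h = 2/3·f·h^(-1/3).
MRS = MU_f/MU_h = (1.5)·h/f.
Tangency: set MRS = p_f/p_h = 2/(4/3) = 1.5.
So (1.5)·h/f = 1.5, i.e. h = f.
Substitute into the budget 2·f + (4/3)·h = 10: (10/3)·f = 10, so f* = 3.
Then h* = 3.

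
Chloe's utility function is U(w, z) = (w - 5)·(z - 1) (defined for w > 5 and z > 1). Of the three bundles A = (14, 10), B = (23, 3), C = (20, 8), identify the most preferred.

Bundle C

Evaluate utility at each bundle:
U(A) = 81.
U(B) = 36.
U(C) = 105.
Highest utility is C, so C ≻ A ≻ B.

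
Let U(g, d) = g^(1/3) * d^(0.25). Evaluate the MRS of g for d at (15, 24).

MRS = 32/15

MU_g = 1/3·g^(-2/3)·d^(0.25) and MU_d = 0.25·g^(1/3)·d^(-0.75).
MRS = MU_g/MU_d = (4/3)·d/g.
At (15, 24): MRS = 32/15.
That is, one extra unit of g is worth 32/15 units of d at the margin.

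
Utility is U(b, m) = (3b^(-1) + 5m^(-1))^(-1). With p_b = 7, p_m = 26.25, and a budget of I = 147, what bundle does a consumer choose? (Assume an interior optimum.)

For CES with ρ = -1, MRS = (3/5)·(m/b)^2.
Tangency: set MRS = p_b/p_m = 7/26.25 = 4/15.
So (m/b)^2 = 4/9; taking the square root, m/b = 2/3, i.e. m = (2/3)·b.
Substitute into the budget 7·b + 26.25·m = 147: 24.5·b = 147, so b* = 6 and m* = (2/3)·6 = 4.

b* = 6, m* = 4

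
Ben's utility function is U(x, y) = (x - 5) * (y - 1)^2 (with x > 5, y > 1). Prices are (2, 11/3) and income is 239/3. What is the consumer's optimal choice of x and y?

x* = 16, y* = 13

MU_x = (y−1)^2, MU_y = 2·(x−5)·(y−1).
MRS = (1/2)·(y−1)/(x−5).
Tangency: set MRS = p_x/p_y = 2/(11/3) = 6/11.
So (1/2)·(y − 1)/(x − 5) = 6/11, i.e. (y − 1) = (12/11)·(x − 5).
Rewrite the budget in excess-of-subsistence terms: 2·(x − 5) + (11/3)·(y − 1) = 239/3 − 2·5 − (11/3)·1 = 66.
Substituting, 6·(x − 5) = 66, so x − 5 = 11 and x* = 16.
Then y − 1 = (12/11)·11 = 12, so y* = 13.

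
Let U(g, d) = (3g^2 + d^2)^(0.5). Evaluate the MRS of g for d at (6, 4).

For CES with ρ = 2, MRS = (3/1)·(d/g)^(-1).
At (6, 4): MRS = 4.5.
The indifference curve has slope −4.5 at this bundle.

MRS = 4.5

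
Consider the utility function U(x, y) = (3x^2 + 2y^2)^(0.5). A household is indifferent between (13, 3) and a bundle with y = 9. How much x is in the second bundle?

x = 11

U depends on (x, y) only through S = 3x^2 + 2y^2, so equal utility means equal S. At (13, 3): S = 525.
With y = 9: 2·9^2 = 162, so 3x^2 = 525 − 162 = 363, i.e. x^2 = 121.
Hence x = √121 = 11.
Check: U(11, 9) = 22.9129.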